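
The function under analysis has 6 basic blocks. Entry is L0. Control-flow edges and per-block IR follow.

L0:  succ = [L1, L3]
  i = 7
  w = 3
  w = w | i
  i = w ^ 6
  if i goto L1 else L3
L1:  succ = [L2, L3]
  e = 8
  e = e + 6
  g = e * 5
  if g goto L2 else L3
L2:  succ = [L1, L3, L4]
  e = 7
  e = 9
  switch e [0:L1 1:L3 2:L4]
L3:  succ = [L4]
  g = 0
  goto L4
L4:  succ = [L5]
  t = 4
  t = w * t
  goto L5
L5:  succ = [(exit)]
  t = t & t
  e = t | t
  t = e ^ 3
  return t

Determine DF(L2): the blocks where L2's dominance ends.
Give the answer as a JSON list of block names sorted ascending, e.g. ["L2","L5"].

Answer: ["L1", "L3", "L4"]

Working:
idom tree: L1←L0 L2←L1 L3←L0 L4←L0 L5←L4
Join-block Dom:
  L1: preds {L0,L2}: {L0} ∩ {L0,L1,L2} = {L0}; idom=L0
  L3: preds {L0,L1,L2}: {L0} ∩ {L0,L1} ∩ {L0,L1,L2} = {L0}; idom=L0
  L4: preds {L2,L3}: {L0,L1,L2} ∩ {L0,L3} = {L0}; idom=L0

Frontier:
  join L1 pred L0: · stop@L0
  join L1 pred L2: L2→L1 stop@L0
  join L3 pred L0: · stop@L0
  join L3 pred L1: L1 stop@L0
  join L3 pred L2: L2→L1 stop@L0
  join L4 pred L2: L2→L1 stop@L0
  join L4 pred L3: L3 stop@L0
  L0: DF=∅
  L1: DF={L1,L3,L4}
  L2: DF={L1,L3,L4}
  L3: DF={L4}
  L4: DF=∅
  L5: DF=∅

DF(L2) = ["L1", "L3", "L4"]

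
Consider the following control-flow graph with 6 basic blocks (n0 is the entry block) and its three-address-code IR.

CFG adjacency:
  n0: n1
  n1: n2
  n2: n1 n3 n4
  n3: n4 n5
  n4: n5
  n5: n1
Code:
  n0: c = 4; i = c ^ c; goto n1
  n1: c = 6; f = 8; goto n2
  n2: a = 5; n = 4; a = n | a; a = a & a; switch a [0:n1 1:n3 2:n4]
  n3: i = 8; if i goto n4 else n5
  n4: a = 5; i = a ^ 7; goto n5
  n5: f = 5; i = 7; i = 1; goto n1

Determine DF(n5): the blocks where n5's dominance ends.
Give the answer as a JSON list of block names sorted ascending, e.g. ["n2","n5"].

idom tree: n1←n0 n2←n1 n3←n2 n4←n2 n5←n2
Dom at joins:
  n1: preds {n0,n2,n5}: {n0} ∩ {n0,n1,n2} ∩ {n0,n1,n2,n5} = {n0}; idom=n0
  n4: preds {n2,n3}: {n0,n1,n2} ∩ {n0,n1,n2,n3} = {n0,n1,n2}; idom=n2
  n5: preds {n3,n4}: {n0,n1,n2,n3} ∩ {n0,n1,n2,n4} = {n0,n1,n2}; idom=n2

DF walk-up:
  join n1 pred n0: · stop@n0
  join n1 pred n2: n2→n1 stop@n0
  join n1 pred n5: n5→n2→n1 stop@n0
  join n4 pred n2: · stop@n2
  join n4 pred n3: n3 stop@n2
  join n5 pred n3: n3 stop@n2
  join n5 pred n4: n4 stop@n2
  n0 → ∅
  n1 → {n1}
  n2 → {n1}
  n3 → {n4,n5}
  n4 → {n5}
  n5 → {n1}

DF(n5) = ["n1"]

Answer: ["n1"]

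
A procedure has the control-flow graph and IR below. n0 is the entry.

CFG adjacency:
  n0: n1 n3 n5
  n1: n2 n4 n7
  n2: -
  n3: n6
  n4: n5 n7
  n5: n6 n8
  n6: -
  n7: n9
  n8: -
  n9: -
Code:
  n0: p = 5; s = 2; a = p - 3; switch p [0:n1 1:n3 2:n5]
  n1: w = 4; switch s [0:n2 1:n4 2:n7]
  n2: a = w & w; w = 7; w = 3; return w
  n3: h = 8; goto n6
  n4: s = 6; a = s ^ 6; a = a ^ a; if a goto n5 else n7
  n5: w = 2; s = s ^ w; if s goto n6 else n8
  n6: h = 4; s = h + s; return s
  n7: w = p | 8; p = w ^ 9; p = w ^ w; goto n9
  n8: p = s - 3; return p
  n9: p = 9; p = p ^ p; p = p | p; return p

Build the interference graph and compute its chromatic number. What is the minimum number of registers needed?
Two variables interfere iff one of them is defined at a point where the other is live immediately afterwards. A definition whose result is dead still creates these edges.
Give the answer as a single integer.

Block summaries:
  n0: def={a,p,s} ue=∅
  n1: def={w} ue={s}
  n2: def={a,w} ue={w}
  n3: def={h} ue=∅
  n4: def={a,s} ue=∅
  n5: def={s,w} ue={s}
  n6: def={h,s} ue={s}
  n7: def={p,w} ue={p}
  n8: def={p} ue={s}
  n9: def={p} ue=∅

Live sets:
  n0: in=∅ out={p,s}
  n1: in={p,s} out={p,w}
  n2: in={w} out=∅
  n3: in={s} out={s}
  n4: in={p} out={p,s}
  n5: in={s} out={s}
  n6: in={s} out=∅
  n7: in={p} out=∅
  n8: in={s} out=∅
  n9: in=∅ out=∅

Conflict graph:
  a — {p,s}
  h — {s}
  p — {a,s,w}
  s — {a,h,p,w}
  w — {p,s}

Colouring:
  lower bound: {a,p,s} mutually conflict ⇒ χ ≥ 3
  3-colouring: r0={s}  r1={h,p}  r2={a,w}
  χ = 3

Answer: 3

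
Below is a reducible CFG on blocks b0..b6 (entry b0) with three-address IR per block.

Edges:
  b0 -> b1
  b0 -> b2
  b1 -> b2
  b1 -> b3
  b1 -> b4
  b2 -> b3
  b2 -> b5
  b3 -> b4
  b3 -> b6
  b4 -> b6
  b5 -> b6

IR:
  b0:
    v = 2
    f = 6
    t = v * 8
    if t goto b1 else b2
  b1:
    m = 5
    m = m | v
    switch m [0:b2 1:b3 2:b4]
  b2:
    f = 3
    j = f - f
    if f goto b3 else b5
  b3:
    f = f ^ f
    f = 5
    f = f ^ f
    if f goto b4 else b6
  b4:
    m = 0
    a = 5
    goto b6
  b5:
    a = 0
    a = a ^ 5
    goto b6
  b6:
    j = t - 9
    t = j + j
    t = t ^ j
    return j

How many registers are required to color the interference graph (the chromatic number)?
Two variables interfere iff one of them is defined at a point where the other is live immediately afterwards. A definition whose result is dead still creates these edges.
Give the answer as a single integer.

def/use:
  b0 def {f,t,v} use ∅
  b1 def {m} use {v}
  b2 def {f,j} use ∅
  b3 def {f} use {f}
  b4 def {a,m} use ∅
  b5 def {a} use ∅
  b6 def {j,t} use {t}

Liveness:
  live b0: ∅→{f,t,v}
  live b1: {f,t,v}→{f,t}
  live b2: {t}→{f,t}
  live b3: {f,t}→{t}
  live b4: {t}→{t}
  live b5: {t}→{t}
  live b6: {t}→∅

Interference:
  a — {t}
  f — {j,m,t,v}
  j — {f,t}
  m — {f,t,v}
  t — {a,f,j,m,v}
  v — {f,m,t}

Registers:
  lower bound: {f,m,t,v} mutually conflict ⇒ χ ≥ 4
  assign a→r1 f→r1 j→r2 m→r2 t→r0 v→r3 — no edge inside a register ⇒ χ ≤ 4
  χ = 4

Answer: 4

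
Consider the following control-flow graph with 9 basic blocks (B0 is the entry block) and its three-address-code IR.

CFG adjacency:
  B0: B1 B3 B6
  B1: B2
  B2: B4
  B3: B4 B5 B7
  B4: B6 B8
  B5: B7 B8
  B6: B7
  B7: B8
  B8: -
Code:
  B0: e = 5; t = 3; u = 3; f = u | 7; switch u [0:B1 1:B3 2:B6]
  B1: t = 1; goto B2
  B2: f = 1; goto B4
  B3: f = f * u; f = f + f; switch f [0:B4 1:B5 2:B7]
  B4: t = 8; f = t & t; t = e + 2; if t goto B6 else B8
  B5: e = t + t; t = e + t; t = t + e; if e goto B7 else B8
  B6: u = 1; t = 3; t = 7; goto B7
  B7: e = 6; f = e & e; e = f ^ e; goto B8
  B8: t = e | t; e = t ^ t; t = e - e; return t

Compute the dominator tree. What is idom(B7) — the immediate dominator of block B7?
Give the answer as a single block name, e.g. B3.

Answer: B0

Analysis:
idom tree: B1←B0 B2←B1 B3←B0 B4←B0 B5←B3 B6←B0 B7←B0 B8←B0
Dom∩ at merges:
  B4: preds {B2,B3}: {B0,B1,B2} ∩ {B0,B3} = {B0}; idom=B0
  B6: preds {B0,B4}: {B0} ∩ {B0,B4} = {B0}; idom=B0
  B7: preds {B3,B5,B6}: {B0,B3} ∩ {B0,B3,B5} ∩ {B0,B6} = {B0}; idom=B0
  B8: preds {B4,B5,B7}: {B0,B4} ∩ {B0,B3,B5} ∩ {B0,B7} = {B0}; idom=B0

idom(B7) = B0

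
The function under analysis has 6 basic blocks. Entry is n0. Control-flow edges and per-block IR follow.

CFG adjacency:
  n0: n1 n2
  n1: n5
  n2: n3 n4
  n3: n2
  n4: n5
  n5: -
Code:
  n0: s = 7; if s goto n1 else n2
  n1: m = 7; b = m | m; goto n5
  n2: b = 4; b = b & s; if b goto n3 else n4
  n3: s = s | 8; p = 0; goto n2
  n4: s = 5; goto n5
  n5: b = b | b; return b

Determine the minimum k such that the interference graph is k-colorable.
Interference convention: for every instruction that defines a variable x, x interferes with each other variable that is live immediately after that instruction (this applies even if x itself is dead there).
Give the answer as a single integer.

Answer: 2

Working:
Block summaries:
  n0: {s} / ∅
  n1: {b,m} / ∅
  n2: {b} / {s}
  n3: {p,s} / {s}
  n4: {s} / ∅
  n5: {b} / {b}

Backward fixpoint:
  n0: in=∅ out={s}
  n1: in=∅ out={b}
  n2: in={s} out={b,s}
  n3: in={s} out={s}
  n4: in={b} out={b}
  n5: in={b} out=∅

Interfere edges:
  b — {s}
  m — ∅
  p — {s}
  s — {b,p}

Chromatic number:
  clique {b,s} ⇒ need ≥ 2
  2-colouring: r0={m,s}  r1={b,p}
  χ = 2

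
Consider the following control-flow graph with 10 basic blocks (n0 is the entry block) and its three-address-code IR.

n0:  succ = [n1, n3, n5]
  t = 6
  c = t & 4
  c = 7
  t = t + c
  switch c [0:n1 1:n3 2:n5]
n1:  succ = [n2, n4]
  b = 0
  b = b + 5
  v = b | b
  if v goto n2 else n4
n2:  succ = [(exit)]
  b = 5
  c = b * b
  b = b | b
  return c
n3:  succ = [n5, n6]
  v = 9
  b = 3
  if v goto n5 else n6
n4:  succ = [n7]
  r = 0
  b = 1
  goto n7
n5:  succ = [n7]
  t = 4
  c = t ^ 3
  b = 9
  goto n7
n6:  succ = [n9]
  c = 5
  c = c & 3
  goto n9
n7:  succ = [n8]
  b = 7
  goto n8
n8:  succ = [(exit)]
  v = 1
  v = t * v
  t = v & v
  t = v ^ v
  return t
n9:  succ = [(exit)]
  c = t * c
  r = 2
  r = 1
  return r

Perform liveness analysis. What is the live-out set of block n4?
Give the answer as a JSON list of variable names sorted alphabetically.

Answer: ["t"]

Analysis:
Block summaries:
  n0 def {c,t} use ∅
  n1 def {b,v} use ∅
  n2 def {b,c} use ∅
  n3 def {b,v} use ∅
  n4 def {b,r} use ∅
  n5 def {b,c,t} use ∅
  n6 def {c} use ∅
  n7 def {b} use ∅
  n8 def {t,v} use {t}
  n9 def {c,r} use {c,t}

Liveness:
  live n0: ∅→{t}
  live n1: {t}→{t}
  live n2: ∅→∅
  live n3: {t}→{t}
  live n4: {t}→{t}
  live n5: ∅→{t}
  live n6: {t}→{c,t}
  live n7: {t}→{t}
  live n8: {t}→∅
  live n9: {c,t}→∅

live-out(n4) = ["t"]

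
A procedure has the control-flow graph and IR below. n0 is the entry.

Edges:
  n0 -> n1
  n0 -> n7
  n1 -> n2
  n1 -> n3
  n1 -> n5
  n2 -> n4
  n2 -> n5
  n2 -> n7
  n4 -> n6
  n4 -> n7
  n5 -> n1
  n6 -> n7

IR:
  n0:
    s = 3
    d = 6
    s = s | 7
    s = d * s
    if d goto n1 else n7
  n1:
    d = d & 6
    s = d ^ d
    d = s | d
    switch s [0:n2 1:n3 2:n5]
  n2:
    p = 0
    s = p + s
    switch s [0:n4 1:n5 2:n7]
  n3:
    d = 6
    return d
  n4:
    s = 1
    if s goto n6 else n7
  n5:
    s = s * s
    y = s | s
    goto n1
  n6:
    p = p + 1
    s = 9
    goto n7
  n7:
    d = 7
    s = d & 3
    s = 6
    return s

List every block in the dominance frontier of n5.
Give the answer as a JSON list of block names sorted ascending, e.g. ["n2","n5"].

idom tree: n1←n0 n2←n1 n3←n1 n4←n2 n5←n1 n6←n4 n7←n0
Dom at joins:
  n1: preds {n0,n5}: {n0} ∩ {n0,n1,n5} = {n0}; idom=n0
  n5: preds {n1,n2}: {n0,n1} ∩ {n0,n1,n2} = {n0,n1}; idom=n1
  n7: preds {n0,n2,n4,n6}: {n0} ∩ {n0,n1,n2} ∩ {n0,n1,n2,n4} ∩ {n0,n1,n2,n4,n6} = {n0}; idom=n0

DF derivation:
  join n1 pred n0: · stop@n0
  join n1 pred n5: n5→n1 stop@n0
  join n5 pred n1: · stop@n1
  join n5 pred n2: n2 stop@n1
  join n7 pred n0: · stop@n0
  join n7 pred n2: n2→n1 stop@n0
  join n7 pred n4: n4→n2→n1 stop@n0
  join n7 pred n6: n6→n4→n2→n1 stop@n0
  n0: DF=∅
  n1: DF={n1,n7}
  n2: DF={n5,n7}
  n3: DF=∅
  n4: DF={n7}
  n5: DF={n1}
  n6: DF={n7}
  n7: DF=∅

DF(n5) = ["n1"]

Answer: ["n1"]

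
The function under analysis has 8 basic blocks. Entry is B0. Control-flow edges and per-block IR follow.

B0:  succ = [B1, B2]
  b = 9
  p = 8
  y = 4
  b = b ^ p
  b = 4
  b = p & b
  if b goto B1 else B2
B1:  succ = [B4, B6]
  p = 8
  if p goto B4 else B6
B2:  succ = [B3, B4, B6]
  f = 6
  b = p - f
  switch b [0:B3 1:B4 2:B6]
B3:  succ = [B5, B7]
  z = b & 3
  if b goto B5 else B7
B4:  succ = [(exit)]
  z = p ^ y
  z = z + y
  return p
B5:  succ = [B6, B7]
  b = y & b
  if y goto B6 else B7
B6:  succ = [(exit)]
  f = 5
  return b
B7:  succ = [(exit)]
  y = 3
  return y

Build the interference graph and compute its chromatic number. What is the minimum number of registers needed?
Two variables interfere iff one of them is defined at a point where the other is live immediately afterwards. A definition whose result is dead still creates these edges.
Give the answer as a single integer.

def/use:
  B0: {b,p,y} / ∅
  B1: {p} / ∅
  B2: {b,f} / {p}
  B3: {z} / {b}
  B4: {z} / {p,y}
  B5: {b} / {b,y}
  B6: {f} / {b}
  B7: {y} / ∅

Backward fixpoint:
  B0: in=∅ out={b,p,y}
  B1: in={b,y} out={b,p,y}
  B2: in={p,y} out={b,p,y}
  B3: in={b,y} out={b,y}
  B4: in={p,y} out=∅
  B5: in={b,y} out={b}
  B6: in={b} out=∅
  B7: in=∅ out=∅

Interfere edges:
  b: {f,p,y,z}
  f: {b,p,y}
  p: {b,f,y,z}
  y: {b,f,p,z}
  z: {b,p,y}

Colouring:
  {b,f,p,y} pairwise interfere (4-clique) ⇒ χ ≥ 4
  assign b→c0 f→c3 p→c1 y→c2 z→c3 — no edge inside a register ⇒ χ ≤ 4
  χ = 4

Answer: 4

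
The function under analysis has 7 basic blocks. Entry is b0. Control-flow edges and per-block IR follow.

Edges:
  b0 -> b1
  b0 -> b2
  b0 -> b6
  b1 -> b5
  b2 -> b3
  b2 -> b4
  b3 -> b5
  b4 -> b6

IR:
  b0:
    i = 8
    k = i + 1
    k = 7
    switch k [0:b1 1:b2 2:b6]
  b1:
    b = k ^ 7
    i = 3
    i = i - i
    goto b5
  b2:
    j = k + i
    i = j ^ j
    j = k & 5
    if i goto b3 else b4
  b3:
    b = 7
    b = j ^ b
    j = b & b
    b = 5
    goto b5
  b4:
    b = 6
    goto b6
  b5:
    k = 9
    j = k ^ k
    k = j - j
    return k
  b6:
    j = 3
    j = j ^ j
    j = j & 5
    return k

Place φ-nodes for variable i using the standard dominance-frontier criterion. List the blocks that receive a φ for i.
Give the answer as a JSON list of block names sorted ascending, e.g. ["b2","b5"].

idom tree: b1←b0 b2←b0 b3←b2 b4←b2 b5←b0 b6←b0
Join-block Dom:
  b5: preds {b1,b3}: {b0,b1} ∩ {b0,b2,b3} = {b0}; idom=b0
  b6: preds {b0,b4}: {b0} ∩ {b0,b2,b4} = {b0}; idom=b0

DF derivation:
  join b5 pred b1: b1 stop@b0
  join b5 pred b3: b3→b2 stop@b0
  join b6 pred b0: · stop@b0
  join b6 pred b4: b4→b2 stop@b0
  b0 → ∅
  b1 → {b5}
  b2 → {b5,b6}
  b3 → {b5}
  b4 → {b6}
  b5 → ∅
  b6 → ∅

φ for i: defs {b0,b1,b2}
  DF⁺ = {b5,b6}

Answer: ["b5", "b6"]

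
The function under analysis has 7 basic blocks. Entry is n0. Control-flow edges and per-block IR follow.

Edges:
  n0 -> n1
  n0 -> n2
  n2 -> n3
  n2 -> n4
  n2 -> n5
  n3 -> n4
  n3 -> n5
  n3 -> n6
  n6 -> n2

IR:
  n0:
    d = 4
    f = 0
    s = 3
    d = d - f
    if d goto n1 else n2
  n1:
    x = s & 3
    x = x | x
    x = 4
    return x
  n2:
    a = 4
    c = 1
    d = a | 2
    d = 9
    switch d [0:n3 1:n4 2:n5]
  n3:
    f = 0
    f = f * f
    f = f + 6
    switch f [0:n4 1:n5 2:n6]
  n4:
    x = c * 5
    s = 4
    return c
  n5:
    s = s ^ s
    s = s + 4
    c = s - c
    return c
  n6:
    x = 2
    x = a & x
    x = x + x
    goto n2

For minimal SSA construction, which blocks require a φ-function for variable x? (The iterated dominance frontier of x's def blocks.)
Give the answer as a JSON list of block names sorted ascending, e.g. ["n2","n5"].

Answer: ["n2"]

Derivation:
idom tree: n1←n0 n2←n0 n3←n2 n4←n2 n5←n2 n6←n3
Dom at joins:
  n2: preds {n0,n6}: {n0} ∩ {n0,n2,n3,n6} = {n0}; idom=n0
  n4: preds {n2,n3}: {n0,n2} ∩ {n0,n2,n3} = {n0,n2}; idom=n2
  n5: preds {n2,n3}: {n0,n2} ∩ {n0,n2,n3} = {n0,n2}; idom=n2

DF walk-up:
  n2←n0: walk · to n0
  n2←n6: walk n6→n3→n2 to n0
  n4←n2: walk · to n2
  n4←n3: walk n3 to n2
  n5←n2: walk · to n2
  n5←n3: walk n3 to n2
  DF(n0)=∅
  DF(n1)=∅
  DF(n2)={n2}
  DF(n3)={n2,n4,n5}
  DF(n4)=∅
  DF(n5)=∅
  DF(n6)={n2}

φ for x: defs {n1,n4,n6}
  DF⁺ = {n2}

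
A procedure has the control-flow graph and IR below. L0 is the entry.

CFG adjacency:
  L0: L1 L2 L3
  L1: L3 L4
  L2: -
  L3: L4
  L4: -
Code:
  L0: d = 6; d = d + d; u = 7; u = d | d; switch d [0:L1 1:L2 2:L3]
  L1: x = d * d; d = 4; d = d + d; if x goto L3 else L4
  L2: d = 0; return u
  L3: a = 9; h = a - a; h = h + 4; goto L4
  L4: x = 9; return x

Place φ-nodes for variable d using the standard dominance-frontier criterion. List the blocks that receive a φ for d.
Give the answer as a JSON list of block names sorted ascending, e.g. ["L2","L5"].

idom tree: L1←L0 L2←L0 L3←L0 L4←L0
Join-block Dom:
  L3: preds {L0,L1}: {L0} ∩ {L0,L1} = {L0}; idom=L0
  L4: preds {L1,L3}: {L0,L1} ∩ {L0,L3} = {L0}; idom=L0

Frontier:
  join L3 pred L0: · stop@L0
  join L3 pred L1: L1 stop@L0
  join L4 pred L1: L1 stop@L0
  join L4 pred L3: L3 stop@L0
  L0 → ∅
  L1 → {L3,L4}
  L2 → ∅
  L3 → {L4}
  L4 → ∅

φ for d: defs {L0,L1,L2}
  DF⁺ = {L3,L4}

Answer: ["L3", "L4"]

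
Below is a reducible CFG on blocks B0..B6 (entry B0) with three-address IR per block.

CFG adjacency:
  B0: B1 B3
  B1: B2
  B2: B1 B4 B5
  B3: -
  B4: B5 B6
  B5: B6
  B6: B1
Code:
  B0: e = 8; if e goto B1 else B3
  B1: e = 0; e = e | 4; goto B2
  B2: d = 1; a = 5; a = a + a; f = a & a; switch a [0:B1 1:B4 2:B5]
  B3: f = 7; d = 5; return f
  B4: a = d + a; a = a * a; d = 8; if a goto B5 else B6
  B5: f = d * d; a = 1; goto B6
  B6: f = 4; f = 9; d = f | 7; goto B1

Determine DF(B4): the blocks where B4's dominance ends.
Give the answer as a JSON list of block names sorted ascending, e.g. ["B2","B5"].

idom tree: B1←B0 B2←B1 B3←B0 B4←B2 B5←B2 B6←B2
Dom at joins:
  B1: preds {B0,B2,B6}: {B0} ∩ {B0,B1,B2} ∩ {B0,B1,B2,B6} = {B0}; idom=B0
  B5: preds {B2,B4}: {B0,B1,B2} ∩ {B0,B1,B2,B4} = {B0,B1,B2}; idom=B2
  B6: preds {B4,B5}: {B0,B1,B2,B4} ∩ {B0,B1,B2,B5} = {B0,B1,B2}; idom=B2

DF walk-up:
  B1←B0: walk · to B0
  B1←B2: walk B2→B1 to B0
  B1←B6: walk B6→B2→B1 to B0
  B5←B2: walk · to B2
  B5←B4: walk B4 to B2
  B6←B4: walk B4 to B2
  B6←B5: walk B5 to B2
  B0: DF=∅
  B1: DF={B1}
  B2: DF={B1}
  B3: DF=∅
  B4: DF={B5,B6}
  B5: DF={B6}
  B6: DF={B1}

DF(B4) = ["B5", "B6"]

Answer: ["B5", "B6"]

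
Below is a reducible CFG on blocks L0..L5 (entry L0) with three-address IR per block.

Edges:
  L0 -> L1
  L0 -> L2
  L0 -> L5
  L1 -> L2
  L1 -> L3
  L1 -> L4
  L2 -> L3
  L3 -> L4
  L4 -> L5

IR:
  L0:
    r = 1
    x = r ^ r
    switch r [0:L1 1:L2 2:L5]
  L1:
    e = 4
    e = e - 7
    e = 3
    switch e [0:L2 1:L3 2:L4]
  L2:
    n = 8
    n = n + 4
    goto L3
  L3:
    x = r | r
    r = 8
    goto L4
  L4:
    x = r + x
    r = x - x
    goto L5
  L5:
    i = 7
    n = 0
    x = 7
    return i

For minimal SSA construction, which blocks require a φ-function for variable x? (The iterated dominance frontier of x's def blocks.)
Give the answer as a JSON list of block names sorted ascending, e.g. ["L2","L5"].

idom tree: L1←L0 L2←L0 L3←L0 L4←L0 L5←L0
Dom at joins:
  L2: preds {L0,L1}: {L0} ∩ {L0,L1} = {L0}; idom=L0
  L3: preds {L1,L2}: {L0,L1} ∩ {L0,L2} = {L0}; idom=L0
  L4: preds {L1,L3}: {L0,L1} ∩ {L0,L3} = {L0}; idom=L0
  L5: preds {L0,L4}: {L0} ∩ {L0,L4} = {L0}; idom=L0

DF derivation:
  join L2 pred L0: · stop@L0
  join L2 pred L1: L1 stop@L0
  join L3 pred L1: L1 stop@L0
  join L3 pred L2: L2 stop@L0
  join L4 pred L1: L1 stop@L0
  join L4 pred L3: L3 stop@L0
  join L5 pred L0: · stop@L0
  join L5 pred L4: L4 stop@L0
  L0: DF=∅
  L1: DF={L2,L3,L4}
  L2: DF={L3}
  L3: DF={L4}
  L4: DF={L5}
  L5: DF=∅

φ for x: defs {L0,L3,L4,L5}
  DF⁺ = {L4,L5}

Answer: ["L4", "L5"]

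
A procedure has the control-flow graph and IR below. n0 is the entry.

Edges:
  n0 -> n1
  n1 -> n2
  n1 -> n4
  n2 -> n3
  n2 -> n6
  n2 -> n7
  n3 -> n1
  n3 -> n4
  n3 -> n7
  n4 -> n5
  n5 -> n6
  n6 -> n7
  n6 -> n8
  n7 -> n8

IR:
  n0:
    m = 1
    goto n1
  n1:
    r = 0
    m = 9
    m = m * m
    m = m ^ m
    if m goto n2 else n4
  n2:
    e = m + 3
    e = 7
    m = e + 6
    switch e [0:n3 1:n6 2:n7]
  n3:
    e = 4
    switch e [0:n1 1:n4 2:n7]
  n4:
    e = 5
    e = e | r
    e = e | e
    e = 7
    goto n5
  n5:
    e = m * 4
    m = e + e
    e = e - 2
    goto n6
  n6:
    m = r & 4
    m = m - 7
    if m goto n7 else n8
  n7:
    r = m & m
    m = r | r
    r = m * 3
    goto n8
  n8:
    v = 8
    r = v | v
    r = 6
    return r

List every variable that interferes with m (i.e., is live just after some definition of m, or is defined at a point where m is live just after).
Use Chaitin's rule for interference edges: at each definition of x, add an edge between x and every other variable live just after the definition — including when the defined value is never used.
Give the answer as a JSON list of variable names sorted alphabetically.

Block summaries:
  n0: {m} / ∅
  n1: {m,r} / ∅
  n2: {e,m} / {m}
  n3: {e} / ∅
  n4: {e} / {r}
  n5: {e,m} / {m}
  n6: {m} / {r}
  n7: {m,r} / {m}
  n8: {r,v} / ∅

Backward fixpoint:
  n0: in=∅ out=∅
  n1: in=∅ out={m,r}
  n2: in={m,r} out={m,r}
  n3: in={m,r} out={m,r}
  n4: in={m,r} out={m,r}
  n5: in={m,r} out={r}
  n6: in={r} out={m}
  n7: in={m} out=∅
  n8: in=∅ out=∅

Conflict graph:
  e — {m,r}
  m — {e,r}
  r — {e,m}
  v — ∅

N(m) = ["e", "r"]

Answer: ["e", "r"]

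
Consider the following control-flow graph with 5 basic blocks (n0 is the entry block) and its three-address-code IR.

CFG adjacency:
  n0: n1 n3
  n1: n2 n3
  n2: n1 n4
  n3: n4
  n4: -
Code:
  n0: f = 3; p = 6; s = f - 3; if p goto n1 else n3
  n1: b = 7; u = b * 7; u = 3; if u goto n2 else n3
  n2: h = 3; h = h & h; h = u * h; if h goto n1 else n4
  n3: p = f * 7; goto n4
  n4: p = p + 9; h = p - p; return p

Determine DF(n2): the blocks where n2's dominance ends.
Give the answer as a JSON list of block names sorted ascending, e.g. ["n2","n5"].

idom tree: n1←n0 n2←n1 n3←n0 n4←n0
Dom∩ at merges:
  n1: preds {n0,n2}: {n0} ∩ {n0,n1,n2} = {n0}; idom=n0
  n3: preds {n0,n1}: {n0} ∩ {n0,n1} = {n0}; idom=n0
  n4: preds {n2,n3}: {n0,n1,n2} ∩ {n0,n3} = {n0}; idom=n0

DF walk-up:
  join n1 pred n0: · stop@n0
  join n1 pred n2: n2→n1 stop@n0
  join n3 pred n0: · stop@n0
  join n3 pred n1: n1 stop@n0
  join n4 pred n2: n2→n1 stop@n0
  join n4 pred n3: n3 stop@n0
  n0: DF=∅
  n1: DF={n1,n3,n4}
  n2: DF={n1,n4}
  n3: DF={n4}
  n4: DF=∅

DF(n2) = ["n1", "n4"]

Answer: ["n1", "n4"]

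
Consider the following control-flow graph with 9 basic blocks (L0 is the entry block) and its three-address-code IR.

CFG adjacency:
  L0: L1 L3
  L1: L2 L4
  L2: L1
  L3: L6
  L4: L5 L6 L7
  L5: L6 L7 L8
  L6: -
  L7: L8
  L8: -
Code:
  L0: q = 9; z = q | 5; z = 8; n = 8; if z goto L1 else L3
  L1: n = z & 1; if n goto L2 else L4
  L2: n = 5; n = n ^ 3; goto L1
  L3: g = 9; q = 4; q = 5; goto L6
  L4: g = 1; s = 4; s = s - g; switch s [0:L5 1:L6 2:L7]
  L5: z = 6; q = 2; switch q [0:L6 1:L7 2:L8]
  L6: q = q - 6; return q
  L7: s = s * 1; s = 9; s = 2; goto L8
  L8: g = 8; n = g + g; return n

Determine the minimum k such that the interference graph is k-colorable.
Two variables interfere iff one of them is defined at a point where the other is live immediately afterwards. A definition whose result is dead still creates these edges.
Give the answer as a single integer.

Answer: 3

Derivation:
Per-block:
  L0: def={n,q,z} ue=∅
  L1: def={n} ue={z}
  L2: def={n} ue=∅
  L3: def={g,q} ue=∅
  L4: def={g,s} ue=∅
  L5: def={q,z} ue=∅
  L6: def={q} ue={q}
  L7: def={s} ue={s}
  L8: def={g,n} ue=∅

Backward fixpoint:
  L0: in=∅ out={q,z}
  L1: in={q,z} out={q,z}
  L2: in={q,z} out={q,z}
  L3: in=∅ out={q}
  L4: in={q} out={q,s}
  L5: in={s} out={q,s}
  L6: in={q} out=∅
  L7: in={s} out=∅
  L8: in=∅ out=∅

Interfere edges:
  g: {q,s}
  n: {q,z}
  q: {g,n,s,z}
  s: {g,q,z}
  z: {n,q,s}

Registers:
  {g,q,s} pairwise interfere (3-clique) ⇒ χ ≥ 3
  assign g→R2 n→R1 q→R0 s→R1 z→R2 — no edge inside a register ⇒ χ ≤ 3
  χ = 3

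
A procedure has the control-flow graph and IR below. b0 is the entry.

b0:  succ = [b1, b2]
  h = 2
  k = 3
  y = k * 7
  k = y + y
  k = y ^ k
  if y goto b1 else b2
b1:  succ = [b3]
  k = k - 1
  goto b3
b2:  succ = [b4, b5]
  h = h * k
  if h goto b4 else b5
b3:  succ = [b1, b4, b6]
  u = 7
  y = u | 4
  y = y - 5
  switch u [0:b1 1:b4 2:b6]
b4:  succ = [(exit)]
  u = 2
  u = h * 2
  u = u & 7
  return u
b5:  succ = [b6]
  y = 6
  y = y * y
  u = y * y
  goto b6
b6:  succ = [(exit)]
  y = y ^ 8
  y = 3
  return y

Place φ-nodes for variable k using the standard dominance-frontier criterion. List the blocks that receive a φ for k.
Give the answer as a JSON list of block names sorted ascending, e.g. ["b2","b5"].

idom tree: b1←b0 b2←b0 b3←b1 b4←b0 b5←b2 b6←b0
Join-block Dom:
  b1: preds {b0,b3}: {b0} ∩ {b0,b1,b3} = {b0}; idom=b0
  b4: preds {b2,b3}: {b0,b2} ∩ {b0,b1,b3} = {b0}; idom=b0
  b6: preds {b3,b5}: {b0,b1,b3} ∩ {b0,b2,b5} = {b0}; idom=b0

DF walk-up:
  b1←b0: walk · to b0
  b1←b3: walk b3→b1 to b0
  b4←b2: walk b2 to b0
  b4←b3: walk b3→b1 to b0
  b6←b3: walk b3→b1 to b0
  b6←b5: walk b5→b2 to b0
  b0: DF=∅
  b1: DF={b1,b4,b6}
  b2: DF={b4,b6}
  b3: DF={b1,b4,b6}
  b4: DF=∅
  b5: DF={b6}
  b6: DF=∅

φ for k: defs {b0,b1}
  DF⁺ = {b1,b4,b6}

Answer: ["b1", "b4", "b6"]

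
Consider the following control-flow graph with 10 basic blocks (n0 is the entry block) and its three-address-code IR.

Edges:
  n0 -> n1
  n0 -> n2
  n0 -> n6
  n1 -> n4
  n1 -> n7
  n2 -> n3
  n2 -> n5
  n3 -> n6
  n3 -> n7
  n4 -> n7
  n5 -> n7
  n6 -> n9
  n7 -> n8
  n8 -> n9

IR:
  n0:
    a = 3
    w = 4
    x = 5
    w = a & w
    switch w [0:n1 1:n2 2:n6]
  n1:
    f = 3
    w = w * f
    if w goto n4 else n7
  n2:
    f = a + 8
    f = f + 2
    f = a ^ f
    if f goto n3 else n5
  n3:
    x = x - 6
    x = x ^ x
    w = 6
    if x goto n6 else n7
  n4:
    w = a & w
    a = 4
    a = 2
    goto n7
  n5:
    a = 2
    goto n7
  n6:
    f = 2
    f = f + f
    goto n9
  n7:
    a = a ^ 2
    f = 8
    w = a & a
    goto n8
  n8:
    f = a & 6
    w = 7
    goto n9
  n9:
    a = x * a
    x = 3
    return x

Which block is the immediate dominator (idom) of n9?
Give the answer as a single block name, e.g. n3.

Answer: n0

Analysis:
idom tree: n1←n0 n2←n0 n3←n2 n4←n1 n5←n2 n6←n0 n7←n0 n8←n7 n9←n0
Dom at joins:
  n6: preds {n0,n3}: {n0} ∩ {n0,n2,n3} = {n0}; idom=n0
  n7: preds {n1,n3,n4,n5}: {n0,n1} ∩ {n0,n2,n3} ∩ {n0,n1,n4} ∩ {n0,n2,n5} = {n0}; idom=n0
  n9: preds {n6,n8}: {n0,n6} ∩ {n0,n7,n8} = {n0}; idom=n0

idom(n9) = n0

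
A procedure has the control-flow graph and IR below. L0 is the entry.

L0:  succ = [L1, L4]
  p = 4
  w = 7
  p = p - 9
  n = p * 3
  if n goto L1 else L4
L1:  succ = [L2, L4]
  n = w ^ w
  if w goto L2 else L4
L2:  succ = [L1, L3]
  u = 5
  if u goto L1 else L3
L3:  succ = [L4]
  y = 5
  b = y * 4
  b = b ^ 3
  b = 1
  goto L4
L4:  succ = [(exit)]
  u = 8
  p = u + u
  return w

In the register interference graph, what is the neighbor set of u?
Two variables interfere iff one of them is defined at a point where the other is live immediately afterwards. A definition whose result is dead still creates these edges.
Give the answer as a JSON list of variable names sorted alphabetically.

Block summaries:
  L0 def {n,p,w} use ∅
  L1 def {n} use {w}
  L2 def {u} use ∅
  L3 def {b,y} use ∅
  L4 def {p,u} use {w}

Liveness:
  L0: in=∅ out={w}
  L1: in={w} out={w}
  L2: in={w} out={w}
  L3: in={w} out={w}
  L4: in={w} out=∅

Conflict graph:
  b — {w}
  n — {w}
  p — {w}
  u — {w}
  w — {b,n,p,u,y}
  y — {w}

N(u) = ["w"]

Answer: ["w"]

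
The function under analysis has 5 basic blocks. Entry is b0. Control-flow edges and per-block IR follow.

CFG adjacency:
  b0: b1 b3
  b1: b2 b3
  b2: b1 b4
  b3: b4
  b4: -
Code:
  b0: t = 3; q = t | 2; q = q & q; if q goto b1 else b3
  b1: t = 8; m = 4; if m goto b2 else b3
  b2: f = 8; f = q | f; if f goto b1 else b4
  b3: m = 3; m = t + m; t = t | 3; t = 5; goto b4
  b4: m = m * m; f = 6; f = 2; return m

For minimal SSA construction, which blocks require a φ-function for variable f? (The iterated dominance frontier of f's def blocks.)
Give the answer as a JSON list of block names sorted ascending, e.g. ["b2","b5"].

idom tree: b1←b0 b2←b1 b3←b0 b4←b0
Dom at joins:
  b1: preds {b0,b2}: {b0} ∩ {b0,b1,b2} = {b0}; idom=b0
  b3: preds {b0,b1}: {b0} ∩ {b0,b1} = {b0}; idom=b0
  b4: preds {b2,b3}: {b0,b1,b2} ∩ {b0,b3} = {b0}; idom=b0

DF derivation:
  b1←b0: walk · to b0
  b1←b2: walk b2→b1 to b0
  b3←b0: walk · to b0
  b3←b1: walk b1 to b0
  b4←b2: walk b2→b1 to b0
  b4←b3: walk b3 to b0
  b0 → ∅
  b1 → {b1,b3,b4}
  b2 → {b1,b4}
  b3 → {b4}
  b4 → ∅

φ for f: defs {b2,b4}
  DF⁺ = {b1,b3,b4}

Answer: ["b1", "b3", "b4"]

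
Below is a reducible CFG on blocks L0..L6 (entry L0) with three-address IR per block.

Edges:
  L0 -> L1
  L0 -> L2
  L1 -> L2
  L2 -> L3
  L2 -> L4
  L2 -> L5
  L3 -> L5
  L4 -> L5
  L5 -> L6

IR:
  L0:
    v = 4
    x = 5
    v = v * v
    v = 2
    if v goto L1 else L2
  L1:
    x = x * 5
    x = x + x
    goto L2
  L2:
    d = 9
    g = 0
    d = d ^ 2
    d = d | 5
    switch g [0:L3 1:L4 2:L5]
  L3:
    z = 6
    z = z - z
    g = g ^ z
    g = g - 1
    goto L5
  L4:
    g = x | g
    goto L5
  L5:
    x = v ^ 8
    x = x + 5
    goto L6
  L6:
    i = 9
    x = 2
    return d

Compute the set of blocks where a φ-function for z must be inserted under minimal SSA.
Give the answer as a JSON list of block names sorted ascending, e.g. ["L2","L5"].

Answer: ["L5"]

Derivation:
idom tree: L1←L0 L2←L0 L3←L2 L4←L2 L5←L2 L6←L5
Dom at joins:
  L2: preds {L0,L1}: {L0} ∩ {L0,L1} = {L0}; idom=L0
  L5: preds {L2,L3,L4}: {L0,L2} ∩ {L0,L2,L3} ∩ {L0,L2,L4} = {L0,L2}; idom=L2

DF walk-up:
  join L2 pred L0: · stop@L0
  join L2 pred L1: L1 stop@L0
  join L5 pred L2: · stop@L2
  join L5 pred L3: L3 stop@L2
  join L5 pred L4: L4 stop@L2
  DF(L0)=∅
  DF(L1)={L2}
  DF(L2)=∅
  DF(L3)={L5}
  DF(L4)={L5}
  DF(L5)=∅
  DF(L6)=∅

φ for z: defs {L3}
  DF⁺ = {L5}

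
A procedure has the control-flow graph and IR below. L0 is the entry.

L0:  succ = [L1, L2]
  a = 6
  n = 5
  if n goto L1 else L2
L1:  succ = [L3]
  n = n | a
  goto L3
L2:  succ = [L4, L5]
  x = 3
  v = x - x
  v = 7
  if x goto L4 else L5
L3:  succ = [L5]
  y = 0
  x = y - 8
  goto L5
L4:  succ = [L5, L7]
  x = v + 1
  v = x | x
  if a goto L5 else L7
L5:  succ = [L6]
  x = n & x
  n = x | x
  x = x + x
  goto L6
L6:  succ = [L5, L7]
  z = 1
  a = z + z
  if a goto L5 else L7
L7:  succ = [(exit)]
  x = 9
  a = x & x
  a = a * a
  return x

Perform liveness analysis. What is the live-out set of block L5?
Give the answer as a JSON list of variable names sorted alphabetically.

Per-block:
  L0 def {a,n} use ∅
  L1 def {n} use {a,n}
  L2 def {v,x} use ∅
  L3 def {x,y} use ∅
  L4 def {v,x} use {a,v}
  L5 def {n,x} use {n,x}
  L6 def {a,z} use ∅
  L7 def {a,x} use ∅

Live sets:
  L0 li=∅ lo={a,n}
  L1 li={a,n} lo={n}
  L2 li={a,n} lo={a,n,v,x}
  L3 li={n} lo={n,x}
  L4 li={a,n,v} lo={n,x}
  L5 li={n,x} lo={n,x}
  L6 li={n,x} lo={n,x}
  L7 li=∅ lo=∅

live-out(L5) = ["n", "x"]

Answer: ["n", "x"]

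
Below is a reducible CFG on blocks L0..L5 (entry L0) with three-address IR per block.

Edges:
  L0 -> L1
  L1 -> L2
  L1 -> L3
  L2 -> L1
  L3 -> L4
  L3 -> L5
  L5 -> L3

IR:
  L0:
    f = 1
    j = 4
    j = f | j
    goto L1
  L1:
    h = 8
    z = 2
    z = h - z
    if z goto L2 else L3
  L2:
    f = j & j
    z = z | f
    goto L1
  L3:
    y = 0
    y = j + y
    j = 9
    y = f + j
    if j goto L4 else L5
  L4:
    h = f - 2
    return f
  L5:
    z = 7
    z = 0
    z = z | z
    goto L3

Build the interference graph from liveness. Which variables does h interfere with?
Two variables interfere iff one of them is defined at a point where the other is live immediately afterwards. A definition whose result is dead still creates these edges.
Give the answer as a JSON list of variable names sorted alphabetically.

Per-block:
  L0 def {f,j} use ∅
  L1 def {h,z} use ∅
  L2 def {f,z} use {j,z}
  L3 def {j,y} use {f,j}
  L4 def {h} use {f}
  L5 def {z} use ∅

Backward fixpoint:
  L0 li=∅ lo={f,j}
  L1 li={f,j} lo={f,j,z}
  L2 li={j,z} lo={f,j}
  L3 li={f,j} lo={f,j}
  L4 li={f} lo=∅
  L5 li={f,j} lo={f,j}

Conflict graph:
  f: {h,j,y,z}
  h: {f,j,z}
  j: {f,h,y,z}
  y: {f,j}
  z: {f,h,j}

N(h) = ["f", "j", "z"]

Answer: ["f", "j", "z"]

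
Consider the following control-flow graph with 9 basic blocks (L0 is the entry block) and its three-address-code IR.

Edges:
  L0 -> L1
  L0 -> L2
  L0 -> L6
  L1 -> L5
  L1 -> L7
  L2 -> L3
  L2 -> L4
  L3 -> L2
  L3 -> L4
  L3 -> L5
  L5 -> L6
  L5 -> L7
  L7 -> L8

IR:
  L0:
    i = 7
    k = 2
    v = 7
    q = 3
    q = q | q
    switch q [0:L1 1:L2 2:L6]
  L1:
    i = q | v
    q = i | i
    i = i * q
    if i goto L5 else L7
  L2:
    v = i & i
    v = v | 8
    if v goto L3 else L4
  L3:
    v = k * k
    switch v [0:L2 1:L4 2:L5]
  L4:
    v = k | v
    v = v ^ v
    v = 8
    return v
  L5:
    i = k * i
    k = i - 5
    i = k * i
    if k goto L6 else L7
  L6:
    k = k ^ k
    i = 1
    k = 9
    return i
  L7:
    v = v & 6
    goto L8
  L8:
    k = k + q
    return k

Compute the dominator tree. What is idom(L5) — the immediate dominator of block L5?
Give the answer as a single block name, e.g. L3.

idom tree: L1←L0 L2←L0 L3←L2 L4←L2 L5←L0 L6←L0 L7←L0 L8←L7
Dom at joins:
  L2: preds {L0,L3}: {L0} ∩ {L0,L2,L3} = {L0}; idom=L0
  L4: preds {L2,L3}: {L0,L2} ∩ {L0,L2,L3} = {L0,L2}; idom=L2
  L5: preds {L1,L3}: {L0,L1} ∩ {L0,L2,L3} = {L0}; idom=L0
  L6: preds {L0,L5}: {L0} ∩ {L0,L5} = {L0}; idom=L0
  L7: preds {L1,L5}: {L0,L1} ∩ {L0,L5} = {L0}; idom=L0

idom(L5) = L0

Answer: L0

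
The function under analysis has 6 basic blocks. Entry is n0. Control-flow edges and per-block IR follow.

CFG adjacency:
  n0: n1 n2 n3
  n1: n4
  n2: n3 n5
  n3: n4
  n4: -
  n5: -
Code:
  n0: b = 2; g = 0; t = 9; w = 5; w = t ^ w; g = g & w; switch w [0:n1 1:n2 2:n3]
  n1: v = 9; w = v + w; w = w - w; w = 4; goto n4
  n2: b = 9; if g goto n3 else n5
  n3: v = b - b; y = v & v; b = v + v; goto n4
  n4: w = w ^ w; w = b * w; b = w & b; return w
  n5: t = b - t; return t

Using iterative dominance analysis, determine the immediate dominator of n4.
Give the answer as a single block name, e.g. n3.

idom tree: n1←n0 n2←n0 n3←n0 n4←n0 n5←n2
Dom at joins:
  n3: preds {n0,n2}: {n0} ∩ {n0,n2} = {n0}; idom=n0
  n4: preds {n1,n3}: {n0,n1} ∩ {n0,n3} = {n0}; idom=n0

idom(n4) = n0

Answer: n0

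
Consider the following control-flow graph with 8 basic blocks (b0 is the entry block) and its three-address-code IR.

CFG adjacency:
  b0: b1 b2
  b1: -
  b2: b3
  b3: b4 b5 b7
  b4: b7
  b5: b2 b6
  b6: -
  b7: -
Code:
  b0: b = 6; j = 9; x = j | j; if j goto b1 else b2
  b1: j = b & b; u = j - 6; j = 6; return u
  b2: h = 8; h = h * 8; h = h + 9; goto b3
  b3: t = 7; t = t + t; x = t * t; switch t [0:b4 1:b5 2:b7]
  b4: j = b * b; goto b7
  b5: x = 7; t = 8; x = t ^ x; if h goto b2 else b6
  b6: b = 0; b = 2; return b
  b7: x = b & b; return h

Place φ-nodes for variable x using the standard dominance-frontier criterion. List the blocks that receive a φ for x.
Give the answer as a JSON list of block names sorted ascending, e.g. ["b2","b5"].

Answer: ["b2"]

Derivation:
idom tree: b1←b0 b2←b0 b3←b2 b4←b3 b5←b3 b6←b5 b7←b3
Join-block Dom:
  b2: preds {b0,b5}: {b0} ∩ {b0,b2,b3,b5} = {b0}; idom=b0
  b7: preds {b3,b4}: {b0,b2,b3} ∩ {b0,b2,b3,b4} = {b0,b2,b3}; idom=b3

DF derivation:
  join b2 pred b0: · stop@b0
  join b2 pred b5: b5→b3→b2 stop@b0
  join b7 pred b3: · stop@b3
  join b7 pred b4: b4 stop@b3
  b0: DF=∅
  b1: DF=∅
  b2: DF={b2}
  b3: DF={b2}
  b4: DF={b7}
  b5: DF={b2}
  b6: DF=∅
  b7: DF=∅

φ for x: defs {b0,b3,b5,b7}
  DF⁺ = {b2}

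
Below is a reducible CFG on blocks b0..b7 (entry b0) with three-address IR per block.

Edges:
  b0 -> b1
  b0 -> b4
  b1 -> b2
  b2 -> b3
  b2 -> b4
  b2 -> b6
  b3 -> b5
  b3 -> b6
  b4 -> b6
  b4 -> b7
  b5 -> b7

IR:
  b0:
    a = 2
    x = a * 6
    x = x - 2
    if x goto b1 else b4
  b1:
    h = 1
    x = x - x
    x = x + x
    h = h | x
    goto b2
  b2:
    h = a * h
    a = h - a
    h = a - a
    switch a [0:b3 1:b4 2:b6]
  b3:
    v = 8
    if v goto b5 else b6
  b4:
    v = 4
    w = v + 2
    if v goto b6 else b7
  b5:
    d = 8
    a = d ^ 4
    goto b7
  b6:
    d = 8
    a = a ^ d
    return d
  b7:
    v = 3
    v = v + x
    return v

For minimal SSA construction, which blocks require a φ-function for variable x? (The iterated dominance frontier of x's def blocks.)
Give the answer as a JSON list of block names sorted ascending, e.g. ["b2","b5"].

idom tree: b1←b0 b2←b1 b3←b2 b4←b0 b5←b3 b6←b0 b7←b0
Dom∩ at merges:
  b4: preds {b0,b2}: {b0} ∩ {b0,b1,b2} = {b0}; idom=b0
  b6: preds {b2,b3,b4}: {b0,b1,b2} ∩ {b0,b1,b2,b3} ∩ {b0,b4} = {b0}; idom=b0
  b7: preds {b4,b5}: {b0,b4} ∩ {b0,b1,b2,b3,b5} = {b0}; idom=b0

DF derivation:
  b4←b0: walk · to b0
  b4←b2: walk b2→b1 to b0
  b6←b2: walk b2→b1 to b0
  b6←b3: walk b3→b2→b1 to b0
  b6←b4: walk b4 to b0
  b7←b4: walk b4 to b0
  b7←b5: walk b5→b3→b2→b1 to b0
  b0: DF=∅
  b1: DF={b4,b6,b7}
  b2: DF={b4,b6,b7}
  b3: DF={b6,b7}
  b4: DF={b6,b7}
  b5: DF={b7}
  b6: DF=∅
  b7: DF=∅

φ for x: defs {b0,b1}
  DF⁺ = {b4,b6,b7}

Answer: ["b4", "b6", "b7"]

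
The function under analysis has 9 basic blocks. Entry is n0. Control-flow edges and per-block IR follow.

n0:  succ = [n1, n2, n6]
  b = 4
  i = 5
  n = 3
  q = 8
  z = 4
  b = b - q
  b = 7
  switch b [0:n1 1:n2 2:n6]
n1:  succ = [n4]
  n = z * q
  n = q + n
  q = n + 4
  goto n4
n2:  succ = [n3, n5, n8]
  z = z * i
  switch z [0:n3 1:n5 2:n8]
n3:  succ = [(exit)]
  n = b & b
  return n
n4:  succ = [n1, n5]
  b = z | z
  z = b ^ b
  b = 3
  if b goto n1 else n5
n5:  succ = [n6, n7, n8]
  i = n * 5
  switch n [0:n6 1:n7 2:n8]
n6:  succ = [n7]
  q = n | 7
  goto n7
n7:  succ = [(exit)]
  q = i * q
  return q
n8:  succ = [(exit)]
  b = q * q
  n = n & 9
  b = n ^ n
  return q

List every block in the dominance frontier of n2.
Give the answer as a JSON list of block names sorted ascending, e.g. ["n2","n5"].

Answer: ["n5", "n8"]

Analysis:
idom tree: n1←n0 n2←n0 n3←n2 n4←n1 n5←n0 n6←n0 n7←n0 n8←n0
Join-block Dom:
  n1: preds {n0,n4}: {n0} ∩ {n0,n1,n4} = {n0}; idom=n0
  n5: preds {n2,n4}: {n0,n2} ∩ {n0,n1,n4} = {n0}; idom=n0
  n6: preds {n0,n5}: {n0} ∩ {n0,n5} = {n0}; idom=n0
  n7: preds {n5,n6}: {n0,n5} ∩ {n0,n6} = {n0}; idom=n0
  n8: preds {n2,n5}: {n0,n2} ∩ {n0,n5} = {n0}; idom=n0

DF walk-up:
  n1←n0: walk · to n0
  n1←n4: walk n4→n1 to n0
  n5←n2: walk n2 to n0
  n5←n4: walk n4→n1 to n0
  n6←n0: walk · to n0
  n6←n5: walk n5 to n0
  n7←n5: walk n5 to n0
  n7←n6: walk n6 to n0
  n8←n2: walk n2 to n0
  n8←n5: walk n5 to n0
  n0 → ∅
  n1 → {n1,n5}
  n2 → {n5,n8}
  n3 → ∅
  n4 → {n1,n5}
  n5 → {n6,n7,n8}
  n6 → {n7}
  n7 → ∅
  n8 → ∅

DF(n2) = ["n5", "n8"]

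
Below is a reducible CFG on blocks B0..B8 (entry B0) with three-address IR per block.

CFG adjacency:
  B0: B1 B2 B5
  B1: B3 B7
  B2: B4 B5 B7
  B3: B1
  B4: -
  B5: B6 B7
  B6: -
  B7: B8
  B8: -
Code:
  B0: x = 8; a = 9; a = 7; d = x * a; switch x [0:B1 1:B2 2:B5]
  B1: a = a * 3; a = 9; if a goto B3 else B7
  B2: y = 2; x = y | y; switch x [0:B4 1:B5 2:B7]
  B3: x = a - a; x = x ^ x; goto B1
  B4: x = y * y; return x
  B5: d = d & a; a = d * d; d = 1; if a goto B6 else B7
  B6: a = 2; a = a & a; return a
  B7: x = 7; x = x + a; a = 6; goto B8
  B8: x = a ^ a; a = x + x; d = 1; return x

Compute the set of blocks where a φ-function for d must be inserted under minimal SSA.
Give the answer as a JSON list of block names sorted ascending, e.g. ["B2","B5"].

idom tree: B1←B0 B2←B0 B3←B1 B4←B2 B5←B0 B6←B5 B7←B0 B8←B7
Dom∩ at merges:
  B1: preds {B0,B3}: {B0} ∩ {B0,B1,B3} = {B0}; idom=B0
  B5: preds {B0,B2}: {B0} ∩ {B0,B2} = {B0}; idom=B0
  B7: preds {B1,B2,B5}: {B0,B1} ∩ {B0,B2} ∩ {B0,B5} = {B0}; idom=B0

DF walk-up:
  join B1 pred B0: · stop@B0
  join B1 pred B3: B3→B1 stop@B0
  join B5 pred B0: · stop@B0
  join B5 pred B2: B2 stop@B0
  join B7 pred B1: B1 stop@B0
  join B7 pred B2: B2 stop@B0
  join B7 pred B5: B5 stop@B0
  DF(B0)=∅
  DF(B1)={B1,B7}
  DF(B2)={B5,B7}
  DF(B3)={B1}
  DF(B4)=∅
  DF(B5)={B7}
  DF(B6)=∅
  DF(B7)=∅
  DF(B8)=∅

φ for d: defs {B0,B5,B8}
  DF⁺ = {B7}

Answer: ["B7"]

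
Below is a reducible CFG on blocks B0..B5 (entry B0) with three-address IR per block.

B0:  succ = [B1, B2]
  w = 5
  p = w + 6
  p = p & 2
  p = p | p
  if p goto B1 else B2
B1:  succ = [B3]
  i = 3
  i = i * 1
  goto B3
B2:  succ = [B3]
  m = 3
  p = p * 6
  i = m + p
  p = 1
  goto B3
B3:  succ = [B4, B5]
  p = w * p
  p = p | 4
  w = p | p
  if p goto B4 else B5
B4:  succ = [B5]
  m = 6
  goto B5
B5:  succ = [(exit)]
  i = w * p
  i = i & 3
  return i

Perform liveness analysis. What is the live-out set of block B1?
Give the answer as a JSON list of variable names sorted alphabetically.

def/use:
  B0: {p,w} / ∅
  B1: {i} / ∅
  B2: {i,m,p} / {p}
  B3: {p,w} / {p,w}
  B4: {m} / ∅
  B5: {i} / {p,w}

Backward fixpoint:
  B0: in=∅ out={p,w}
  B1: in={p,w} out={p,w}
  B2: in={p,w} out={p,w}
  B3: in={p,w} out={p,w}
  B4: in={p,w} out={p,w}
  B5: in={p,w} out=∅

live-out(B1) = ["p", "w"]

Answer: ["p", "w"]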